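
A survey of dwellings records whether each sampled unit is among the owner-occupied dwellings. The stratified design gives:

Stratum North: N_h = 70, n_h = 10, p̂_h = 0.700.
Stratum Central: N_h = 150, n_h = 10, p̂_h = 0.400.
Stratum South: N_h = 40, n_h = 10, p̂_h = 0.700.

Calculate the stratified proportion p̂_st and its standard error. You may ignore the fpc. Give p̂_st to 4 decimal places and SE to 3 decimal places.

N = 260; stratum weights W_h = N_h/N.
p̂_st = Σ W_h p̂_h = (70·0.700 + 150·0.400 + 40·0.700)/260 = 0.52692
V̂(p̂_st) = Σ W_h² p̂_h(1−p̂_h)/(n_h−1):
  stratum North: (70/260)²·0.700·0.300/9 = 0.00169132
  stratum Central: (150/260)²·0.400·0.600/9 = 0.00887574
  stratum South: (40/260)²·0.700·0.300/9 = 0.000552268
V̂(p̂_st) = 0.0111193; SE = √V̂ = 0.105448

p̂_st ≈ 0.5269, SE ≈ 0.105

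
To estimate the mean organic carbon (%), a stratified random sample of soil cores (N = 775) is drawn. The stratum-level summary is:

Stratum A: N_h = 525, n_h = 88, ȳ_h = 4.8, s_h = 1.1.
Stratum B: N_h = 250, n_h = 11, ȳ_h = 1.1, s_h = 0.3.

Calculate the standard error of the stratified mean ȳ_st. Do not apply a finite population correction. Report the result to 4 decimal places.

V̂(ȳ_st) = Σ W_h² s_h²/n_h, with W_h = N_h/N and N = 775:
  stratum A: (525/775)²·1.1²/88 = 0.00630983
  stratum B: (250/775)²·0.3²/11 = 0.000851386
V̂(ȳ_st) = 0.00716122
SE(ȳ_st) = √0.00716122 = 0.084624

SE(ȳ_st) ≈ 0.0846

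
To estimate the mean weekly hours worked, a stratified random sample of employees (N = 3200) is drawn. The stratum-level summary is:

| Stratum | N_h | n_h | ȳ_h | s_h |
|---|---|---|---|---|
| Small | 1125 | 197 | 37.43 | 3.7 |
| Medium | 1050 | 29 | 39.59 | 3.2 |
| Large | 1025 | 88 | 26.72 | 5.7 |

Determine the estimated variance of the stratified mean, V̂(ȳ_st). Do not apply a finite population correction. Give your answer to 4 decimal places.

V̂(ȳ_st) ≈ 0.0845

V̂(ȳ_st) = Σ W_h² s_h²/n_h, with W_h = N_h/N and N = 3200:
  stratum Small: (1125/3200)²·3.7²/197 = 0.00858899
  stratum Medium: (1050/3200)²·3.2²/29 = 0.0380172
  stratum Large: (1025/3200)²·5.7²/88 = 0.0378804
V̂(ȳ_st) = 0.0844867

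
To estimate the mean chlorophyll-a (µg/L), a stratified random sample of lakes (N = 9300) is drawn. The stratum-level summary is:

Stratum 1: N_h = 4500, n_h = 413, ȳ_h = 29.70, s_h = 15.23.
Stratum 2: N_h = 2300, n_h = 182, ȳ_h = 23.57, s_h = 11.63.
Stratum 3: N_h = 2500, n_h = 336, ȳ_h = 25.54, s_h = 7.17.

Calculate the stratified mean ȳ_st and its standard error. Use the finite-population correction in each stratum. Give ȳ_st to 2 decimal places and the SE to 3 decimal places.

ȳ_st ≈ 27.07, SE ≈ 0.413

ȳ_st = Σ W_h ȳ_h = (4500·29.70 + 2300·23.57 + 2500·25.54)/9300 = 27.06570
V̂(ȳ_st) = Σ W_h² (1 − n_h/N_h) s_h²/n_h, with W_h = N_h/N and N = 9300:
  stratum 1: (4500/9300)²·(1 − 413/4500)·15.23²/413 = 0.119427
  stratum 2: (2300/9300)²·(1 − 182/2300)·11.63²/182 = 0.0418578
  stratum 3: (2500/9300)²·(1 − 336/2500)·7.17²/336 = 0.00957041
V̂(ȳ_st) = 0.170855
SE(ȳ_st) = √0.170855 = 0.413346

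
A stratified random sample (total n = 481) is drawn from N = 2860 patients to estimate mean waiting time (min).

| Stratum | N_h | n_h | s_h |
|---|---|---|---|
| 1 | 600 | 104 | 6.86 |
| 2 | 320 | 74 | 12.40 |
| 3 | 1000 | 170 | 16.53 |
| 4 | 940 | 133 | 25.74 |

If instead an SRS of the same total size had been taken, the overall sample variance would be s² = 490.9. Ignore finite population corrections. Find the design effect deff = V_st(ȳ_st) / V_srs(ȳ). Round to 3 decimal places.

deff ≈ 0.765

V̂(ȳ_st) = Σ W_h² s_h²/n_h, with W_h = N_h/N and N = 2860:
  stratum 1: (600/2860)²·6.86²/104 = 0.0199152
  stratum 2: (320/2860)²·12.40²/74 = 0.0260123
  stratum 3: (1000/2860)²·16.53²/170 = 0.196501
  stratum 4: (940/2860)²·25.74²/133 = 0.538132
V_st = 0.780561
V_srs = s²/n = 490.9/481 = 1.02058
deff = V_st / V_srs = 0.780561/1.02058 = 0.7648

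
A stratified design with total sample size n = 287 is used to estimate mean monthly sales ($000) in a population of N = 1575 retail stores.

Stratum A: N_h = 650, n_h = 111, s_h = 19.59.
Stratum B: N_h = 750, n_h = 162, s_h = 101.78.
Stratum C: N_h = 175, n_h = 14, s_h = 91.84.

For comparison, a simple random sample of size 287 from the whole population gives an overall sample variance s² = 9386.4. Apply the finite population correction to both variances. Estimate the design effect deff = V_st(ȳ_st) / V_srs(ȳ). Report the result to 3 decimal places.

deff ≈ 0.699

V̂(ȳ_st) = Σ W_h² (1 − n_h/N_h) s_h²/n_h, with W_h = N_h/N and N = 1575:
  stratum A: (650/1575)²·(1 − 111/650)·19.59²/111 = 0.4883
  stratum B: (750/1575)²·(1 − 162/750)·101.78²/162 = 11.3681
  stratum C: (175/1575)²·(1 − 14/175)·91.84²/14 = 6.84287
V_st = 18.6993
V_srs = (1 − 287/1575)·9386.4/287 = 26.7456
deff = V_st / V_srs = 18.6993/26.7456 = 0.6992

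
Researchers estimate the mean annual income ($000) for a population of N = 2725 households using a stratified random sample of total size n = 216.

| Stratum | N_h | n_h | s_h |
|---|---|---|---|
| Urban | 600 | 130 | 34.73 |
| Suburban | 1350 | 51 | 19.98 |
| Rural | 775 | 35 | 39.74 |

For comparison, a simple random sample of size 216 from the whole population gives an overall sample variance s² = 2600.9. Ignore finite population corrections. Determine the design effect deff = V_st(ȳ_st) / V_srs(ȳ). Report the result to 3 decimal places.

V̂(ȳ_st) = Σ W_h² s_h²/n_h, with W_h = N_h/N and N = 2725:
  stratum Urban: (600/2725)²·34.73²/130 = 0.449817
  stratum Suburban: (1350/2725)²·19.98²/51 = 1.92112
  stratum Rural: (775/2725)²·39.74²/35 = 3.64971
V_st = 6.02065
V_srs = s²/n = 2600.9/216 = 12.0412
deff = V_st / V_srs = 6.02065/12.0412 = 0.5000

deff ≈ 0.500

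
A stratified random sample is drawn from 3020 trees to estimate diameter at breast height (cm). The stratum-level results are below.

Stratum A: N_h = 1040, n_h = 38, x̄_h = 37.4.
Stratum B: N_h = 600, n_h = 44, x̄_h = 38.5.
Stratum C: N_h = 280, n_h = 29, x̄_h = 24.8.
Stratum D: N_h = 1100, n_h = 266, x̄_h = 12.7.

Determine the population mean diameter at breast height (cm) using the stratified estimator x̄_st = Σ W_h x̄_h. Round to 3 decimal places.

x̄_st ≈ 27.454

N = Σ N_h = 3020. Stratum weights W_h = N_h/N.
x̄_st = (1040·37.4 + 600·38.5 + 280·24.8 + 1100·12.7) / 3020 = 27.45364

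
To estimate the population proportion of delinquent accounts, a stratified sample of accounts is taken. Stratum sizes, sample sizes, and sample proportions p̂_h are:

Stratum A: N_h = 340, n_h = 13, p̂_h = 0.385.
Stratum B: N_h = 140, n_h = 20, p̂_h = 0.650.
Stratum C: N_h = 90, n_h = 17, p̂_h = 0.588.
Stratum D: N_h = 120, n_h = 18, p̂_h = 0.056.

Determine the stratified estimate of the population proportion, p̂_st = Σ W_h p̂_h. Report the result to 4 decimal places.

N = 690; stratum weights W_h = N_h/N.
p̂_st = Σ W_h p̂_h = (340·0.385 + 140·0.650 + 90·0.588 + 120·0.056)/690 = 0.40803

p̂_st ≈ 0.4080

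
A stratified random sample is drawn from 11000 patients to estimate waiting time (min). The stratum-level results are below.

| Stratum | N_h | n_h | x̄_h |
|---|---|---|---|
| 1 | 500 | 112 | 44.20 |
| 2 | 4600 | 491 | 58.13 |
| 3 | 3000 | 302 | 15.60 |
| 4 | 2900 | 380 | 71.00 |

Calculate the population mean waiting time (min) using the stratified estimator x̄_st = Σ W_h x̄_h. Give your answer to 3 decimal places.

x̄_st ≈ 49.291

N = Σ N_h = 11000. Stratum weights W_h = N_h/N.
x̄_st = (500·44.20 + 4600·58.13 + 3000·15.60 + 2900·71.00) / 11000 = 49.29073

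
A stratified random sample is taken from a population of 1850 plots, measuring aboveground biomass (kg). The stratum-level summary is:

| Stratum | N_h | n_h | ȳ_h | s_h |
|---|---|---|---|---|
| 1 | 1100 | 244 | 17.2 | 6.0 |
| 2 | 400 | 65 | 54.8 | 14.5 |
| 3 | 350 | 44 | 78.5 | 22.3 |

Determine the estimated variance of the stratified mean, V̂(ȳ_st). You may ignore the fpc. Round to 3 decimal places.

V̂(ȳ_st) = Σ W_h² s_h²/n_h, with W_h = N_h/N and N = 1850:
  stratum 1: (1100/1850)²·6.0²/244 = 0.052162
  stratum 2: (400/1850)²·14.5²/65 = 0.151216
  stratum 3: (350/1850)²·22.3²/44 = 0.404529
V̂(ȳ_st) = 0.607908

V̂(ȳ_st) ≈ 0.608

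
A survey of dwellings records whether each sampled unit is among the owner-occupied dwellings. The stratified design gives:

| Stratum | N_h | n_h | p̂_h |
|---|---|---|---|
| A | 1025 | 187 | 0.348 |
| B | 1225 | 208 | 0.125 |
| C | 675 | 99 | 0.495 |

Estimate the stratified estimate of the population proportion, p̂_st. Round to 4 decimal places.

N = 2925; stratum weights W_h = N_h/N.
p̂_st = Σ W_h p̂_h = (1025·0.348 + 1225·0.125 + 675·0.495)/2925 = 0.28853

p̂_st ≈ 0.2885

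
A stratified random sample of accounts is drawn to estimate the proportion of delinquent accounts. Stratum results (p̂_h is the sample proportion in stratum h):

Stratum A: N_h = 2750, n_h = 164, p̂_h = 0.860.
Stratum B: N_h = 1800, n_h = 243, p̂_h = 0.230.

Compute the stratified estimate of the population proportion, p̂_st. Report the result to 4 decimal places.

N = 4550; stratum weights W_h = N_h/N.
p̂_st = Σ W_h p̂_h = (2750·0.860 + 1800·0.230)/4550 = 0.61077

p̂_st ≈ 0.6108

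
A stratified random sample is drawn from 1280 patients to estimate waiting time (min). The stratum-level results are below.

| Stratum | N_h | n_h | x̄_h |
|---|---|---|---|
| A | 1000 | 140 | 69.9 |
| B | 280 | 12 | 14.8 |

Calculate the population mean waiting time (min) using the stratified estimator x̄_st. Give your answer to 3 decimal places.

x̄_st ≈ 57.847

N = Σ N_h = 1280. Stratum weights W_h = N_h/N.
x̄_st = (1000·69.9 + 280·14.8) / 1280 = 57.84687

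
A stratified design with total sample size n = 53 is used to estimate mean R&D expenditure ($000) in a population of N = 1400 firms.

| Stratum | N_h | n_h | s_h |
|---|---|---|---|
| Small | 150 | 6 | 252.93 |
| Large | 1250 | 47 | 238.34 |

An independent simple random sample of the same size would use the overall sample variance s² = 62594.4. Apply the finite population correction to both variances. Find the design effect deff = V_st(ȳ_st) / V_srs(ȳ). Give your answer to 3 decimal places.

deff ≈ 0.919

V̂(ȳ_st) = Σ W_h² (1 − n_h/N_h) s_h²/n_h, with W_h = N_h/N and N = 1400:
  stratum Small: (150/1400)²·(1 − 6/150)·252.93²/6 = 117.503
  stratum Large: (1250/1400)²·(1 − 47/1250)·238.34²/47 = 927.29
V_st = 1044.79
V_srs = (1 − 53/1400)·62594.4/53 = 1136.32
deff = V_st / V_srs = 1044.79/1136.32 = 0.9195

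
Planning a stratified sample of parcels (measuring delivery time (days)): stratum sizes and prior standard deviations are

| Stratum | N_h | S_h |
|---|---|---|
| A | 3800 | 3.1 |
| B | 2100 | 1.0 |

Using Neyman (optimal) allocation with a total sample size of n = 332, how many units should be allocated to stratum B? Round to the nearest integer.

50

Neyman allocation: n_h = n · N_h S_h / Σ N_i S_i, with n = 332.
  stratum A: N_h·S_h = 3800·3.1 = 11780.00
  stratum B: N_h·S_h = 2100·1.0 = 2100.00
Σ N_h S_h = 13880.00
n for stratum B = 332·2100.00/13880.00 = 50.231 → 50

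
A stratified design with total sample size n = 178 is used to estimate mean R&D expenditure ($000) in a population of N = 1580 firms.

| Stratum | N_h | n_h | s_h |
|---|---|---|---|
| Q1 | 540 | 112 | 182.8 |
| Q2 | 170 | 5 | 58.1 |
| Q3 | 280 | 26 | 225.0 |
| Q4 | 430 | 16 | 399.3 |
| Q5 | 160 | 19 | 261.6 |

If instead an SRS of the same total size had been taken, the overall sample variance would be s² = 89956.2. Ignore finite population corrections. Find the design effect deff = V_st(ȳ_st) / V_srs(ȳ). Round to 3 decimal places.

deff ≈ 1.739

V̂(ȳ_st) = Σ W_h² s_h²/n_h, with W_h = N_h/N and N = 1580:
  stratum Q1: (540/1580)²·182.8²/112 = 34.8504
  stratum Q2: (170/1580)²·58.1²/5 = 7.81566
  stratum Q3: (280/1580)²·225.0²/26 = 61.1496
  stratum Q4: (430/1580)²·399.3²/16 = 738.076
  stratum Q5: (160/1580)²·261.6²/19 = 36.9358
V_st = 878.828
V_srs = s²/n = 89956.2/178 = 505.372
deff = V_st / V_srs = 878.828/505.372 = 1.7390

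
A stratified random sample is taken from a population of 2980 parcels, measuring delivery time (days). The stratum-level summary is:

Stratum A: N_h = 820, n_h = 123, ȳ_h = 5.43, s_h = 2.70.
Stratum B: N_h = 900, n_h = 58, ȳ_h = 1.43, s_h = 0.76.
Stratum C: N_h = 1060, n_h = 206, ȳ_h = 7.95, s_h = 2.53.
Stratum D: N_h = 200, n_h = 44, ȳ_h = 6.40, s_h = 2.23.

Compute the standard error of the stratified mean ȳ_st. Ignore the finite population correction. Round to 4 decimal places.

V̂(ȳ_st) = Σ W_h² s_h²/n_h, with W_h = N_h/N and N = 2980:
  stratum A: (820/2980)²·2.70²/123 = 0.00448764
  stratum B: (900/2980)²·0.76²/58 = 0.000908347
  stratum C: (1060/2980)²·2.53²/206 = 0.00393145
  stratum D: (200/2980)²·2.23²/44 = 0.000509078
V̂(ȳ_st) = 0.00983651
SE(ȳ_st) = √0.00983651 = 0.0991792

SE(ȳ_st) ≈ 0.0992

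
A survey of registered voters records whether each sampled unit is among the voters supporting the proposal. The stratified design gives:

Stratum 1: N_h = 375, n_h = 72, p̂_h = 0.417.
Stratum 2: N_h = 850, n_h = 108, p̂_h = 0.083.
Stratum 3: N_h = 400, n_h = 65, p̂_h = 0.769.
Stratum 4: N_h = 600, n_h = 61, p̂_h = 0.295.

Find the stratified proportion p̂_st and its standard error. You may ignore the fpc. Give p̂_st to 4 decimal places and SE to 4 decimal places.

p̂_st ≈ 0.3198, SE ≈ 0.0233

N = 2225; stratum weights W_h = N_h/N.
p̂_st = Σ W_h p̂_h = (375·0.417 + 850·0.083 + 400·0.769 + 600·0.295)/2225 = 0.31979
V̂(p̂_st) = Σ W_h² p̂_h(1−p̂_h)/(n_h−1):
  stratum 1: (375/2225)²·0.417·0.583/71 = 9.72632e-05
  stratum 2: (850/2225)²·0.083·0.917/107 = 0.000103811
  stratum 3: (400/2225)²·0.769·0.231/64 = 8.97053e-05
  stratum 4: (600/2225)²·0.295·0.705/60 = 0.000252059
V̂(p̂_st) = 0.000542838; SE = √V̂ = 0.0232989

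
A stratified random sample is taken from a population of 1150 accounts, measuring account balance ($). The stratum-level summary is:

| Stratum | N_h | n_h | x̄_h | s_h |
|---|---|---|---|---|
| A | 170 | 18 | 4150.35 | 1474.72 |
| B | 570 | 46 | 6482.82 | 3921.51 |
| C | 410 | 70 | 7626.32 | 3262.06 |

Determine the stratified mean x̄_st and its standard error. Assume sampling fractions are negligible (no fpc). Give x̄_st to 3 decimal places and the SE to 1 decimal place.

x̄_st ≈ 6545.703, SE ≈ 322.6

x̄_st = Σ W_h x̄_h = (170·4150.35 + 570·6482.82 + 410·7626.32)/1150 = 6545.70270
V̂(x̄_st) = Σ W_h² s_h²/n_h, with W_h = N_h/N and N = 1150:
  stratum A: (170/1150)²·1474.72²/18 = 2640.27
  stratum B: (570/1150)²·3921.51²/46 = 82130.2
  stratum C: (410/1150)²·3262.06²/70 = 19322.3
V̂(x̄_st) = 104093
SE(x̄_st) = √104093 = 322.634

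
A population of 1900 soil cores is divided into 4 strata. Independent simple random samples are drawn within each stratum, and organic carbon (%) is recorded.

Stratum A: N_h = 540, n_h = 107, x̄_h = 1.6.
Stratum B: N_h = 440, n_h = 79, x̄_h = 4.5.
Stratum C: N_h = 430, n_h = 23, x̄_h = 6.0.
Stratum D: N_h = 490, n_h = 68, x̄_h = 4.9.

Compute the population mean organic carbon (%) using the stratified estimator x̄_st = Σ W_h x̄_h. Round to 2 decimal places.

x̄_st ≈ 4.12

N = Σ N_h = 1900. Stratum weights W_h = N_h/N.
x̄_st = (540·1.6 + 440·4.5 + 430·6.0 + 490·4.9) / 1900 = 4.1184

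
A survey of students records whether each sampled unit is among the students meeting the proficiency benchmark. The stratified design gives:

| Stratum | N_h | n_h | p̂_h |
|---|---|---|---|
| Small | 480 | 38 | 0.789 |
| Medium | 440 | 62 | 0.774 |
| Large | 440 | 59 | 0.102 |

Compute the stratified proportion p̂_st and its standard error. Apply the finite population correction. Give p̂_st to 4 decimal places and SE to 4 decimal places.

N = 1360; stratum weights W_h = N_h/N.
p̂_st = Σ W_h p̂_h = (480·0.789 + 440·0.774 + 440·0.102)/1360 = 0.56188
V̂(p̂_st) = Σ W_h² (1 − n_h/N_h) p̂_h(1−p̂_h)/(n_h−1):
  stratum Small: (480/1360)²·(1 − 38/480)·0.789·0.211/37 = 0.000516111
  stratum Medium: (440/1360)²·(1 − 62/440)·0.774·0.226/61 = 0.000257861
  stratum Large: (440/1360)²·(1 − 59/440)·0.102·0.898/58 = 0.000143136
V̂(p̂_st) = 0.000917109; SE = √V̂ = 0.0302838

p̂_st ≈ 0.5619, SE ≈ 0.0303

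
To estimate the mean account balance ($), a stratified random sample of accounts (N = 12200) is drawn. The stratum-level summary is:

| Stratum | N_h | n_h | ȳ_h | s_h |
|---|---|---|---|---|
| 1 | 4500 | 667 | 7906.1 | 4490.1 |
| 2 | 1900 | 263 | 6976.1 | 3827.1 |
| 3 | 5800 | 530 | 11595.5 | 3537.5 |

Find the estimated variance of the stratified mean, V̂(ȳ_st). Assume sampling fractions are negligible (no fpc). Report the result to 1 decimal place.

V̂(ȳ_st) ≈ 10799.6

V̂(ȳ_st) = Σ W_h² s_h²/n_h, with W_h = N_h/N and N = 12200:
  stratum 1: (4500/12200)²·4490.1²/667 = 4112.36
  stratum 2: (1900/12200)²·3827.1²/263 = 1350.74
  stratum 3: (5800/12200)²·3537.5²/530 = 5336.46
V̂(ȳ_st) = 10799.6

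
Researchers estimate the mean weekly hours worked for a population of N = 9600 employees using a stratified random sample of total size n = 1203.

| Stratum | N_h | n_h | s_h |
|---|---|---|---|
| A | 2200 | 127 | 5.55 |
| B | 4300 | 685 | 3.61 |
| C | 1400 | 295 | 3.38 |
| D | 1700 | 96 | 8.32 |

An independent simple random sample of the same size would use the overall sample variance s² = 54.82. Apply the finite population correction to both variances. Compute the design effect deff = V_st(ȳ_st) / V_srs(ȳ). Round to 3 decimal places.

V̂(ȳ_st) = Σ W_h² (1 − n_h/N_h) s_h²/n_h, with W_h = N_h/N and N = 9600:
  stratum A: (2200/9600)²·(1 − 127/2200)·5.55²/127 = 0.0120022
  stratum B: (4300/9600)²·(1 − 685/4300)·3.61²/685 = 0.00320891
  stratum C: (1400/9600)²·(1 − 295/1400)·3.38²/295 = 0.000650069
  stratum D: (1700/9600)²·(1 − 96/1700)·8.32²/96 = 0.0213347
V_st = 0.0371959
V_srs = (1 − 1203/9600)·54.82/1203 = 0.039859
deff = V_st / V_srs = 0.0371959/0.039859 = 0.9332

deff ≈ 0.933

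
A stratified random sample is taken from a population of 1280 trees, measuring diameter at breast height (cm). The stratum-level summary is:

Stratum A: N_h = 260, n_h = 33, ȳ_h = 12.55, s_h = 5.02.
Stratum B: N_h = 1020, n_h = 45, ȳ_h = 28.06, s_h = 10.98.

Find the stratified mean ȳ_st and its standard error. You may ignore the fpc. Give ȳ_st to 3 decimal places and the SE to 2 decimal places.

ȳ_st ≈ 24.910, SE ≈ 1.32

ȳ_st = Σ W_h ȳ_h = (260·12.55 + 1020·28.06)/1280 = 24.90953
V̂(ȳ_st) = Σ W_h² s_h²/n_h, with W_h = N_h/N and N = 1280:
  stratum A: (260/1280)²·5.02²/33 = 0.031508
  stratum B: (1020/1280)²·10.98²/45 = 1.70127
V̂(ȳ_st) = 1.73278
SE(ȳ_st) = √1.73278 = 1.31635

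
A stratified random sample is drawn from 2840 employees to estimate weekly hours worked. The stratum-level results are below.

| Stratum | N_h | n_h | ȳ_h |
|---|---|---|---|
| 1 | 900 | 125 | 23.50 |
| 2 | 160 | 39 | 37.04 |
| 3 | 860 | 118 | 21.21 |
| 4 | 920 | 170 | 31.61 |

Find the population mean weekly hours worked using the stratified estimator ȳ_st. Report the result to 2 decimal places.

ȳ_st ≈ 26.20

N = Σ N_h = 2840. Stratum weights W_h = N_h/N.
ȳ_st = (900·23.50 + 160·37.04 + 860·21.21 + 920·31.61) / 2840 = 26.1965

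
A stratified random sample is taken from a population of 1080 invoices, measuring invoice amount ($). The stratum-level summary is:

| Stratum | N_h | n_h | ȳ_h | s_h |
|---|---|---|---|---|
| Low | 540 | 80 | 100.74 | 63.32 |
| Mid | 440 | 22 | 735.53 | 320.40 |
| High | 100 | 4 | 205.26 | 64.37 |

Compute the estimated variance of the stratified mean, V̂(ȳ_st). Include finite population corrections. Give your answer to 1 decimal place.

V̂(ȳ_st) ≈ 755.0

V̂(ȳ_st) = Σ W_h² (1 − n_h/N_h) s_h²/n_h, with W_h = N_h/N and N = 1080:
  stratum Low: (540/1080)²·(1 − 80/540)·63.32²/80 = 10.6732
  stratum Mid: (440/1080)²·(1 − 22/440)·320.40²/22 = 735.773
  stratum High: (100/1080)²·(1 − 4/100)·64.37²/4 = 8.52571
V̂(ȳ_st) = 754.972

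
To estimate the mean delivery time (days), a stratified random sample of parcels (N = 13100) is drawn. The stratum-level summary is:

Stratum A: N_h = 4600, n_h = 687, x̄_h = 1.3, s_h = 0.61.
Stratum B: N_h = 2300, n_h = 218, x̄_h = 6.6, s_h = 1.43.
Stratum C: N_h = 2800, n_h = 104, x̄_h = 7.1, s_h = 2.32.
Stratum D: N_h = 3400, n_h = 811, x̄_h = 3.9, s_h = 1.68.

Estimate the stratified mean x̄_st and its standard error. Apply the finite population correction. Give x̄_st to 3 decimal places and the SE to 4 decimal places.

x̄_st ≈ 4.145, SE ≈ 0.0527

x̄_st = Σ W_h x̄_h = (4600·1.3 + 2300·6.6 + 2800·7.1 + 3400·3.9)/13100 = 4.14504
V̂(x̄_st) = Σ W_h² (1 − n_h/N_h) s_h²/n_h, with W_h = N_h/N and N = 13100:
  stratum A: (4600/13100)²·(1 − 687/4600)·0.61²/687 = 5.68104e-05
  stratum B: (2300/13100)²·(1 − 218/2300)·1.43²/218 = 0.000261747
  stratum C: (2800/13100)²·(1 − 104/2800)·2.32²/104 = 0.00227655
  stratum D: (3400/13100)²·(1 − 811/3400)·1.68²/811 = 0.000178511
V̂(x̄_st) = 0.00277362
SE(x̄_st) = √0.00277362 = 0.0526652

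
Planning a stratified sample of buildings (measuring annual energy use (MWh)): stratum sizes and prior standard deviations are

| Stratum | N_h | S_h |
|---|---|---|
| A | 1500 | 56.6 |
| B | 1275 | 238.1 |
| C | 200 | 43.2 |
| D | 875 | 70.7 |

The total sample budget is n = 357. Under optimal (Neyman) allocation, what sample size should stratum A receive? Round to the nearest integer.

Neyman allocation: n_h = n · N_h S_h / Σ N_i S_i, with n = 357.
  stratum A: N_h·S_h = 1500·56.6 = 84900.00
  stratum B: N_h·S_h = 1275·238.1 = 303577.50
  stratum C: N_h·S_h = 200·43.2 = 8640.00
  stratum D: N_h·S_h = 875·70.7 = 61862.50
Σ N_h S_h = 458980.00
n for stratum A = 357·84900.00/458980.00 = 66.036 → 66

66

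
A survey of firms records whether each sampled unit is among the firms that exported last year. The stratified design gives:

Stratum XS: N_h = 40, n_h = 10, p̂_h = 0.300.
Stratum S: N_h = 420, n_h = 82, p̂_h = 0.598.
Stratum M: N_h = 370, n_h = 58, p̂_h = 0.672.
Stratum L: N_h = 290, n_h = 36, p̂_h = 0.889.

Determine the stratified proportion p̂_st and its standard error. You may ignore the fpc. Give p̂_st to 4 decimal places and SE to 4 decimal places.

N = 1120; stratum weights W_h = N_h/N.
p̂_st = Σ W_h p̂_h = (40·0.300 + 420·0.598 + 370·0.672 + 290·0.889)/1120 = 0.68715
V̂(p̂_st) = Σ W_h² p̂_h(1−p̂_h)/(n_h−1):
  stratum XS: (40/1120)²·0.300·0.700/9 = 2.97619e-05
  stratum S: (420/1120)²·0.598·0.402/81 = 0.000417354
  stratum M: (370/1120)²·0.672·0.328/57 = 0.000422023
  stratum L: (290/1120)²·0.889·0.111/35 = 0.000189024
V̂(p̂_st) = 0.00105816; SE = √V̂ = 0.0325294

p̂_st ≈ 0.6872, SE ≈ 0.0325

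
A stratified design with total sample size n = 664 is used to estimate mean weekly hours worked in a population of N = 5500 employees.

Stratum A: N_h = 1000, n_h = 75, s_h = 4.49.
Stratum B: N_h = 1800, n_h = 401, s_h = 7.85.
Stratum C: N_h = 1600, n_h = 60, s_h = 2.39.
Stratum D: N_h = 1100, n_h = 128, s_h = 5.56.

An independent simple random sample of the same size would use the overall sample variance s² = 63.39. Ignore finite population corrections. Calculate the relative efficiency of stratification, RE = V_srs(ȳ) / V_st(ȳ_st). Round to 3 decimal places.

RE ≈ 2.217

V̂(ȳ_st) = Σ W_h² s_h²/n_h, with W_h = N_h/N and N = 5500:
  stratum A: (1000/5500)²·4.49²/75 = 0.00888599
  stratum B: (1800/5500)²·7.85²/401 = 0.0164594
  stratum C: (1600/5500)²·2.39²/60 = 0.00805674
  stratum D: (1100/5500)²·5.56²/128 = 0.0096605
V_st = 0.0430627
V_srs = s²/n = 63.39/664 = 0.0954669
Relative efficiency = V_srs / V_st = 0.0954669/0.0430627 = 2.2169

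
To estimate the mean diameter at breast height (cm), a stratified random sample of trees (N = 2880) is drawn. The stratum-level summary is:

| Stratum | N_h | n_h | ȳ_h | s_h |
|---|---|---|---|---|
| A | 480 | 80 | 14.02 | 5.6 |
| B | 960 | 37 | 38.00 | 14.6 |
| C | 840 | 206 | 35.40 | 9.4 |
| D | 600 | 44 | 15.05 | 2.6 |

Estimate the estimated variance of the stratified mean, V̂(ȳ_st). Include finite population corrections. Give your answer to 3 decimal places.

V̂(ȳ_st) = Σ W_h² (1 − n_h/N_h) s_h²/n_h, with W_h = N_h/N and N = 2880:
  stratum A: (480/2880)²·(1 − 80/480)·5.6²/80 = 0.00907407
  stratum B: (960/2880)²·(1 − 37/960)·14.6²/37 = 0.615449
  stratum C: (840/2880)²·(1 − 206/840)·9.4²/206 = 0.0275405
  stratum D: (600/2880)²·(1 − 44/600)·2.6²/44 = 0.00617924
V̂(ȳ_st) = 0.658243

V̂(ȳ_st) ≈ 0.658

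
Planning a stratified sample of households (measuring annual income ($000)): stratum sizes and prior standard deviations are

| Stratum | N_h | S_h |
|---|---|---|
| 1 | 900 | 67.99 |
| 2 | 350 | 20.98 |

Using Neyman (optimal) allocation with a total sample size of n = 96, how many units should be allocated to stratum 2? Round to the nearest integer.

10

Neyman allocation: n_h = n · N_h S_h / Σ N_i S_i, with n = 96.
  stratum 1: N_h·S_h = 900·67.99 = 61191.00
  stratum 2: N_h·S_h = 350·20.98 = 7343.00
Σ N_h S_h = 68534.00
n for stratum 2 = 96·7343.00/68534.00 = 10.286 → 10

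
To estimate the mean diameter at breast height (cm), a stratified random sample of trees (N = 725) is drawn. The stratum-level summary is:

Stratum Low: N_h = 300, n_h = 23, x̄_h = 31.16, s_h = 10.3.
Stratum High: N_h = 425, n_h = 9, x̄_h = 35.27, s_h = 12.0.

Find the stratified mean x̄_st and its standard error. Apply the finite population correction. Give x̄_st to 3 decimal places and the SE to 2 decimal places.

x̄_st = Σ W_h x̄_h = (300·31.16 + 425·35.27)/725 = 33.56931
V̂(x̄_st) = Σ W_h² (1 − n_h/N_h) s_h²/n_h, with W_h = N_h/N and N = 725:
  stratum Low: (300/725)²·(1 − 23/300)·10.3²/23 = 0.729242
  stratum High: (425/725)²·(1 − 9/425)·12.0²/9 = 5.38178
V̂(x̄_st) = 6.11103
SE(x̄_st) = √6.11103 = 2.47205

x̄_st ≈ 33.569, SE ≈ 2.47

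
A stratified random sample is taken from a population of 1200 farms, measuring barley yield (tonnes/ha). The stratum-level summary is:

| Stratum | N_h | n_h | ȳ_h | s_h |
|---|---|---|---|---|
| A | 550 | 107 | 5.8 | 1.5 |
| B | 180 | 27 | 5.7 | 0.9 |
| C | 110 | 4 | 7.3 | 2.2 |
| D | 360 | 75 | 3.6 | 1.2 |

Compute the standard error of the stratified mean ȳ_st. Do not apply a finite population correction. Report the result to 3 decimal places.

V̂(ȳ_st) = Σ W_h² s_h²/n_h, with W_h = N_h/N and N = 1200:
  stratum A: (550/1200)²·1.5²/107 = 0.00441735
  stratum B: (180/1200)²·0.9²/27 = 0.000675
  stratum C: (110/1200)²·2.2²/4 = 0.0101674
  stratum D: (360/1200)²·1.2²/75 = 0.001728
V̂(ȳ_st) = 0.0169877
SE(ȳ_st) = √0.0169877 = 0.130337

SE(ȳ_st) ≈ 0.130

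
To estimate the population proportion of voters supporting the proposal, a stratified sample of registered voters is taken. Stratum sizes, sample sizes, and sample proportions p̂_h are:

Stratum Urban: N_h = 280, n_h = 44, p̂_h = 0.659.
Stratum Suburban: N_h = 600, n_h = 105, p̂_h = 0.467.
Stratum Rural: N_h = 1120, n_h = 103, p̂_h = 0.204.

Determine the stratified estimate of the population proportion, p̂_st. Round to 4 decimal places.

p̂_st ≈ 0.3466

N = 2000; stratum weights W_h = N_h/N.
p̂_st = Σ W_h p̂_h = (280·0.659 + 600·0.467 + 1120·0.204)/2000 = 0.34660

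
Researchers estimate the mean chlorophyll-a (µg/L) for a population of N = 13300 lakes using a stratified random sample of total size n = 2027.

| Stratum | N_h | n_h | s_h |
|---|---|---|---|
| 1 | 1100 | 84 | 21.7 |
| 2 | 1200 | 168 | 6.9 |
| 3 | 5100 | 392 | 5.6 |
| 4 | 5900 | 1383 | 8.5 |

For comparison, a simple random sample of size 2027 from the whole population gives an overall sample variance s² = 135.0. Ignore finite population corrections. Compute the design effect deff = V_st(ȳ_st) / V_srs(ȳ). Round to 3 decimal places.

deff ≈ 0.941

V̂(ȳ_st) = Σ W_h² s_h²/n_h, with W_h = N_h/N and N = 13300:
  stratum 1: (1100/13300)²·21.7²/84 = 0.0383462
  stratum 2: (1200/13300)²·6.9²/168 = 0.002307
  stratum 3: (5100/13300)²·5.6²/392 = 0.0117632
  stratum 4: (5900/13300)²·8.5²/1383 = 0.0102806
V_st = 0.062697
V_srs = s²/n = 135.0/2027 = 0.0666009
deff = V_st / V_srs = 0.062697/0.0666009 = 0.9414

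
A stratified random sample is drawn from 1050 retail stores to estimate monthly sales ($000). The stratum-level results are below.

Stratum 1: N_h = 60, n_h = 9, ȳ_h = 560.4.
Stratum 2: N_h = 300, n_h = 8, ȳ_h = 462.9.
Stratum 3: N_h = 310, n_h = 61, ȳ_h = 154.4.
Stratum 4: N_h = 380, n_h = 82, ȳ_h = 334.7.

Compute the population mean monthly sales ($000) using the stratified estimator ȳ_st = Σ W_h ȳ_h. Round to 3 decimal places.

N = Σ N_h = 1050. Stratum weights W_h = N_h/N.
ȳ_st = (60·560.4 + 300·462.9 + 310·154.4 + 380·334.7) / 1050 = 330.99429

ȳ_st ≈ 330.994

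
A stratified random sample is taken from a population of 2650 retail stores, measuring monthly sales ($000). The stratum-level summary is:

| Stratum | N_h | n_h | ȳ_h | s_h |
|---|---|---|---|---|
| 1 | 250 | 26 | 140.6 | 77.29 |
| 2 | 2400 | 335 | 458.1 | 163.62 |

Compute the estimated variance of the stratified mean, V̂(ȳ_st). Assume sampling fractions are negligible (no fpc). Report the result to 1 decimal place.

V̂(ȳ_st) = Σ W_h² s_h²/n_h, with W_h = N_h/N and N = 2650:
  stratum 1: (250/2650)²·77.29²/26 = 2.04485
  stratum 2: (2400/2650)²·163.62²/335 = 65.5479
V̂(ȳ_st) = 67.5927

V̂(ȳ_st) ≈ 67.6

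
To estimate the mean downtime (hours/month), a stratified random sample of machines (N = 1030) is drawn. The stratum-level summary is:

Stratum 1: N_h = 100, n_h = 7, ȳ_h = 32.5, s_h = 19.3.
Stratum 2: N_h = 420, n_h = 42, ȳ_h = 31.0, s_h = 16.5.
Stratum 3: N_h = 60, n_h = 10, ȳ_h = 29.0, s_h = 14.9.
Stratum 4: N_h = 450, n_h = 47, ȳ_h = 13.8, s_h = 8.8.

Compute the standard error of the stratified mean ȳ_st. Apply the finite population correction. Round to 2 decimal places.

V̂(ȳ_st) = Σ W_h² (1 − n_h/N_h) s_h²/n_h, with W_h = N_h/N and N = 1030:
  stratum 1: (100/1030)²·(1 − 7/100)·19.3²/7 = 0.466471
  stratum 2: (420/1030)²·(1 − 42/420)·16.5²/42 = 0.97003
  stratum 3: (60/1030)²·(1 − 10/60)·14.9²/10 = 0.0627797
  stratum 4: (450/1030)²·(1 − 47/450)·8.8²/47 = 0.281651
V̂(ȳ_st) = 1.78093
SE(ȳ_st) = √1.78093 = 1.33452

SE(ȳ_st) ≈ 1.33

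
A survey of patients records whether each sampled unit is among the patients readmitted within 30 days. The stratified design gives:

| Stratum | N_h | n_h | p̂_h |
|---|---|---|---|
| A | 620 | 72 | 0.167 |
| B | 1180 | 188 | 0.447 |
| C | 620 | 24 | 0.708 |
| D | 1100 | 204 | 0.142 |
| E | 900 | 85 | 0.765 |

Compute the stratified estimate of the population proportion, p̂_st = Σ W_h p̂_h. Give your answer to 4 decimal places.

N = 4420; stratum weights W_h = N_h/N.
p̂_st = Σ W_h p̂_h = (620·0.167 + 1180·0.447 + 620·0.708 + 1100·0.142 + 900·0.765)/4420 = 0.43318

p̂_st ≈ 0.4332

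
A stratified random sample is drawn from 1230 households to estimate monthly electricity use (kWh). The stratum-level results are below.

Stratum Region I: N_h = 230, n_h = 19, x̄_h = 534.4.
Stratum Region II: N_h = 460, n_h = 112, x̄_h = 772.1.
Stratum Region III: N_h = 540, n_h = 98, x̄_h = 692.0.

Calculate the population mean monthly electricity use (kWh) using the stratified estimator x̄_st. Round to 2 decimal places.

N = Σ N_h = 1230. Stratum weights W_h = N_h/N.
x̄_st = (230·534.4 + 460·772.1 + 540·692.0) / 1230 = 692.4862

x̄_st ≈ 692.49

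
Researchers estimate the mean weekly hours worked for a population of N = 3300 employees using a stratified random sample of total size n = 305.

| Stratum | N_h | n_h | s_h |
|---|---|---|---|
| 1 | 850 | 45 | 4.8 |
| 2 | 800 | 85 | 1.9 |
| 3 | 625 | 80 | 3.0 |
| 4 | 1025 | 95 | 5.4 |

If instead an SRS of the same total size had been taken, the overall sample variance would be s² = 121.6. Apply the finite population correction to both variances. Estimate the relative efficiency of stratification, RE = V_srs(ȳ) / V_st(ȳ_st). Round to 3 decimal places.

V̂(ȳ_st) = Σ W_h² (1 − n_h/N_h) s_h²/n_h, with W_h = N_h/N and N = 3300:
  stratum 1: (850/3300)²·(1 − 45/850)·4.8²/45 = 0.0321704
  stratum 2: (800/3300)²·(1 − 85/800)·1.9²/85 = 0.00223078
  stratum 3: (625/3300)²·(1 − 80/625)·3.0²/80 = 0.00351885
  stratum 4: (1025/3300)²·(1 − 95/1025)·5.4²/95 = 0.0268685
V_st = 0.0647885
V_srs = (1 − 305/3300)·121.6/305 = 0.36184
Relative efficiency = V_srs / V_st = 0.36184/0.0647885 = 5.5849

RE ≈ 5.585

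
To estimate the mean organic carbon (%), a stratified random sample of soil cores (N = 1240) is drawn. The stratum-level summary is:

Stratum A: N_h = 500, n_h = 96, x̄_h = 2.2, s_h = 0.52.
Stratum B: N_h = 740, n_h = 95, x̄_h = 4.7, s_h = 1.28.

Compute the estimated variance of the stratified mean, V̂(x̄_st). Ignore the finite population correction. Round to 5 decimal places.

V̂(x̄_st) = Σ W_h² s_h²/n_h, with W_h = N_h/N and N = 1240:
  stratum A: (500/1240)²·0.52²/96 = 0.000457965
  stratum B: (740/1240)²·1.28²/95 = 0.00614209
V̂(x̄_st) = 0.00660006

V̂(x̄_st) ≈ 0.00660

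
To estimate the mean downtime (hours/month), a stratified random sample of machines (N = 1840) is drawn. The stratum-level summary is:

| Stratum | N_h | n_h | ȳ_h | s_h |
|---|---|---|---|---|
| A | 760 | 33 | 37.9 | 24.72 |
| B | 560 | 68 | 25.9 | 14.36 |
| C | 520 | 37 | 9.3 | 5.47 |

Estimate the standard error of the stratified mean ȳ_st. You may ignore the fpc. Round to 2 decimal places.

V̂(ȳ_st) = Σ W_h² s_h²/n_h, with W_h = N_h/N and N = 1840:
  stratum A: (760/1840)²·24.72²/33 = 3.15918
  stratum B: (560/1840)²·14.36²/68 = 0.280893
  stratum C: (520/1840)²·5.47²/37 = 0.0645868
V̂(ȳ_st) = 3.50466
SE(ȳ_st) = √3.50466 = 1.87207

SE(ȳ_st) ≈ 1.87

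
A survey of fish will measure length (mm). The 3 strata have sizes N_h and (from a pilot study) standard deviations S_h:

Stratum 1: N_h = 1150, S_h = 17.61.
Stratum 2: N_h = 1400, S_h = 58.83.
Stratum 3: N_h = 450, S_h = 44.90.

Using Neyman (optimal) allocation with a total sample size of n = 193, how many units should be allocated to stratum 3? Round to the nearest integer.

32

Neyman allocation: n_h = n · N_h S_h / Σ N_i S_i, with n = 193.
  stratum 1: N_h·S_h = 1150·17.61 = 20251.50
  stratum 2: N_h·S_h = 1400·58.83 = 82362.00
  stratum 3: N_h·S_h = 450·44.90 = 20205.00
Σ N_h S_h = 122818.50
n for stratum 3 = 193·20205.00/122818.50 = 31.751 → 32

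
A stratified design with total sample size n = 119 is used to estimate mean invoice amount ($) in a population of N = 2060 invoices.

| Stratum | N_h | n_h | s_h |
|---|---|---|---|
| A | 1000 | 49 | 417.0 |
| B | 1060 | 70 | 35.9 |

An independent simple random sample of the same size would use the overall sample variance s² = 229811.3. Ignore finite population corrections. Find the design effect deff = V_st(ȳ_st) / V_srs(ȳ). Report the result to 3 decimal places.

V̂(ȳ_st) = Σ W_h² s_h²/n_h, with W_h = N_h/N and N = 2060:
  stratum A: (1000/2060)²·417.0²/49 = 836.261
  stratum B: (1060/2060)²·35.9²/70 = 4.87493
V_st = 841.135
V_srs = s²/n = 229811.3/119 = 1931.19
deff = V_st / V_srs = 841.135/1931.19 = 0.4356

deff ≈ 0.436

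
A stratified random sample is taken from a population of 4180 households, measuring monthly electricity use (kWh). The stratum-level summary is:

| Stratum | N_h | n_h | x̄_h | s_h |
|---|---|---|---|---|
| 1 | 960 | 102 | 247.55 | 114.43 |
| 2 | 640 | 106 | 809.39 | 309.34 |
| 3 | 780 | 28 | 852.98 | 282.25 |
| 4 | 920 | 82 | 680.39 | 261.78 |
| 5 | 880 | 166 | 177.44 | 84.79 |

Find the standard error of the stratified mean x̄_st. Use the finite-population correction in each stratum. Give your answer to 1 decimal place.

V̂(x̄_st) = Σ W_h² (1 − n_h/N_h) s_h²/n_h, with W_h = N_h/N and N = 4180:
  stratum 1: (960/4180)²·(1 − 102/960)·114.43²/102 = 6.05181
  stratum 2: (640/4180)²·(1 − 106/640)·309.34²/106 = 17.6577
  stratum 3: (780/4180)²·(1 − 28/780)·282.25²/28 = 95.5146
  stratum 4: (920/4180)²·(1 − 82/920)·261.78²/82 = 36.8755
  stratum 5: (880/4180)²·(1 − 166/880)·84.79²/166 = 1.55743
V̂(x̄_st) = 157.657
SE(x̄_st) = √157.657 = 12.5562

SE(x̄_st) ≈ 12.6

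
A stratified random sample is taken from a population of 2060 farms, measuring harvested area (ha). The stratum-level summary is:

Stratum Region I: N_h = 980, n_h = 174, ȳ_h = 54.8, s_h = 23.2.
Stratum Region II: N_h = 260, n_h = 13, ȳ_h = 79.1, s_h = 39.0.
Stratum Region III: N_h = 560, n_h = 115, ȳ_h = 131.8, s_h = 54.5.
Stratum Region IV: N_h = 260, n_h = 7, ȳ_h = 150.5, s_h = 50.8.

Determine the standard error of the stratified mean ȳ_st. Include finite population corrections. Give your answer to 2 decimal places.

SE(ȳ_st) ≈ 3.09

V̂(ȳ_st) = Σ W_h² (1 − n_h/N_h) s_h²/n_h, with W_h = N_h/N and N = 2060:
  stratum Region I: (980/2060)²·(1 − 174/980)·23.2²/174 = 0.575776
  stratum Region II: (260/2060)²·(1 − 13/260)·39.0²/13 = 1.77061
  stratum Region III: (560/2060)²·(1 − 115/560)·54.5²/115 = 1.51673
  stratum Region IV: (260/2060)²·(1 − 7/260)·50.8²/7 = 5.71464
V̂(ȳ_st) = 9.57775
SE(ȳ_st) = √9.57775 = 3.09479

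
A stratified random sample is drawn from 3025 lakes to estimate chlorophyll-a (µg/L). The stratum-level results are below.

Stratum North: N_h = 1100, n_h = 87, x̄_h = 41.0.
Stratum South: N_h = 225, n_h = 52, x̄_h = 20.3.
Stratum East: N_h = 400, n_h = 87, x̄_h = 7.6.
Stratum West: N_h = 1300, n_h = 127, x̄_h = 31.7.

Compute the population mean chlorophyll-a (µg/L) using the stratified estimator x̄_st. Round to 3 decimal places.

x̄_st ≈ 31.047

N = Σ N_h = 3025. Stratum weights W_h = N_h/N.
x̄_st = (1100·41.0 + 225·20.3 + 400·7.6 + 1300·31.7) / 3025 = 31.04711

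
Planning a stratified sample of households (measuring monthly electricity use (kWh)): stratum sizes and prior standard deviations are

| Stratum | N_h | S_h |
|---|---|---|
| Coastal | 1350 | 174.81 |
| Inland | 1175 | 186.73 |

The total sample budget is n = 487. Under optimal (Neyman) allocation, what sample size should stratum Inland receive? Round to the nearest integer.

Neyman allocation: n_h = n · N_h S_h / Σ N_i S_i, with n = 487.
  stratum Coastal: N_h·S_h = 1350·174.81 = 235993.50
  stratum Inland: N_h·S_h = 1175·186.73 = 219407.75
Σ N_h S_h = 455401.25
n for stratum Inland = 487·219407.75/455401.25 = 234.632 → 235

235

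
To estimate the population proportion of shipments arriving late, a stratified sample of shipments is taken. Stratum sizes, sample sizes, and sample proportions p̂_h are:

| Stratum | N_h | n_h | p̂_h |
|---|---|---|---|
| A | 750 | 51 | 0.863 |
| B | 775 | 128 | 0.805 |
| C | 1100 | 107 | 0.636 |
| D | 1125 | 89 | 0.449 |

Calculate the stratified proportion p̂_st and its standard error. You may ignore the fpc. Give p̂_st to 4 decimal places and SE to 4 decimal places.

N = 3750; stratum weights W_h = N_h/N.
p̂_st = Σ W_h p̂_h = (750·0.863 + 775·0.805 + 1100·0.636 + 1125·0.449)/3750 = 0.66023
V̂(p̂_st) = Σ W_h² p̂_h(1−p̂_h)/(n_h−1):
  stratum A: (750/3750)²·0.863·0.137/50 = 9.45848e-05
  stratum B: (775/3750)²·0.805·0.195/127 = 5.27919e-05
  stratum C: (1100/3750)²·0.636·0.364/106 = 0.000187921
  stratum D: (1125/3750)²·0.449·0.551/88 = 0.000253022
V̂(p̂_st) = 0.00058832; SE = √V̂ = 0.0242553

p̂_st ≈ 0.6602, SE ≈ 0.0243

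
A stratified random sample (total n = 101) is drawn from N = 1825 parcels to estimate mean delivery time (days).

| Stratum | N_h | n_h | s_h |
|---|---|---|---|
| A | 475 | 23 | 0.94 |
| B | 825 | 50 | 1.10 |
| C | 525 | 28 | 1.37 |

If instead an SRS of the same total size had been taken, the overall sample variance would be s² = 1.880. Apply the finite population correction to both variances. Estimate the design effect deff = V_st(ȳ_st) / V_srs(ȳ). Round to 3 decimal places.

V̂(ȳ_st) = Σ W_h² (1 − n_h/N_h) s_h²/n_h, with W_h = N_h/N and N = 1825:
  stratum A: (475/1825)²·(1 − 23/475)·0.94²/23 = 0.00247648
  stratum B: (825/1825)²·(1 − 50/825)·1.10²/50 = 0.00464564
  stratum C: (525/1825)²·(1 − 28/525)·1.37²/28 = 0.00525138
V_st = 0.0123735
V_srs = (1 − 101/1825)·1.880/101 = 0.0175837
deff = V_st / V_srs = 0.0123735/0.0175837 = 0.7037

deff ≈ 0.704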